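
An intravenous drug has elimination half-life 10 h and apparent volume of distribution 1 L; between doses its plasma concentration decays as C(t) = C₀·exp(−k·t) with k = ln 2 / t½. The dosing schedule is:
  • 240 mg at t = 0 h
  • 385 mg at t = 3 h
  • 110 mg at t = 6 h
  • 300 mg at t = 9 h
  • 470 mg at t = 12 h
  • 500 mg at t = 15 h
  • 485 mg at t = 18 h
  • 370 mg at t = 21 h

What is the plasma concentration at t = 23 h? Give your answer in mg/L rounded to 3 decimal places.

1464.008 mg/L

k = ln 2 / 10 = 0.06931 per h
Dose 1 (240 mg at t=0 h): 240·exp(−0.06931·23) = 48.735 mg/L
Dose 2 (385 mg at t=3 h): 385·exp(−0.06931·20) = 96.250 mg/L
Dose 3 (110 mg at t=6 h): 110·exp(−0.06931·17) = 33.856 mg/L
Dose 4 (300 mg at t=9 h): 300·exp(−0.06931·14) = 113.679 mg/L
Dose 5 (470 mg at t=12 h): 470·exp(−0.06931·11) = 219.263 mg/L
Dose 6 (500 mg at t=15 h): 500·exp(−0.06931·8) = 287.175 mg/L
Dose 7 (485 mg at t=18 h): 485·exp(−0.06931·5) = 342.947 mg/L
Dose 8 (370 mg at t=21 h): 370·exp(−0.06931·2) = 322.104 mg/L
C(23) = 48.735 + 96.250 + 33.856 + 113.679 + 219.263 + 287.175 + 342.947 + 322.104 = 1464.008 mg/L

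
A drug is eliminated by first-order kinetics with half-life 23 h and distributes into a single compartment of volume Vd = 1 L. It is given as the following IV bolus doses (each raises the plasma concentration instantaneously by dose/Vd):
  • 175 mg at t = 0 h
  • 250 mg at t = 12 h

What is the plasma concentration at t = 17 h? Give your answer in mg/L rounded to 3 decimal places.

k = ln 2 / 23 = 0.03014 per h
Dose 1 (175 mg at t=0 h): 175·exp(−0.03014·17) = 104.843 mg/L
Dose 2 (250 mg at t=12 h): 250·exp(−0.03014·5) = 215.030 mg/L
C(17) = 104.843 + 215.030 = 319.872 mg/L

319.872 mg/L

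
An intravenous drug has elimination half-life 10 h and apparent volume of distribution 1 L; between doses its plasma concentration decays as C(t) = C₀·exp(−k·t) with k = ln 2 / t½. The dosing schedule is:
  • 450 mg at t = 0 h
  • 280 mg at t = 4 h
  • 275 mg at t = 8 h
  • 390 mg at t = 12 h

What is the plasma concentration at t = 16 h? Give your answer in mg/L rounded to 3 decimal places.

k = ln 2 / 10 = 0.06931 per h
Dose 1 (450 mg at t=0 h): 450·exp(−0.06931·16) = 148.445 mg/L
Dose 2 (280 mg at t=4 h): 280·exp(−0.06931·12) = 121.877 mg/L
Dose 3 (275 mg at t=8 h): 275·exp(−0.06931·8) = 157.946 mg/L
Dose 4 (390 mg at t=12 h): 390·exp(−0.06931·4) = 295.565 mg/L
C(16) = 148.445 + 121.877 + 157.946 + 295.565 = 723.832 mg/L

723.832 mg/L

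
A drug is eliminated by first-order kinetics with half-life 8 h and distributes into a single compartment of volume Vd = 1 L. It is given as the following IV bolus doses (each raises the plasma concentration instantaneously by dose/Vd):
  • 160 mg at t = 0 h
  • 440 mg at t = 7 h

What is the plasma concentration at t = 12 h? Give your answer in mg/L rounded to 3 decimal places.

k = ln 2 / 8 = 0.08664 per h
Dose 1 (160 mg at t=0 h): 160·exp(−0.08664·12) = 56.569 mg/L
Dose 2 (440 mg at t=7 h): 440·exp(−0.08664·5) = 285.305 mg/L
C(12) = 56.569 + 285.305 = 341.873 mg/L

341.873 mg/L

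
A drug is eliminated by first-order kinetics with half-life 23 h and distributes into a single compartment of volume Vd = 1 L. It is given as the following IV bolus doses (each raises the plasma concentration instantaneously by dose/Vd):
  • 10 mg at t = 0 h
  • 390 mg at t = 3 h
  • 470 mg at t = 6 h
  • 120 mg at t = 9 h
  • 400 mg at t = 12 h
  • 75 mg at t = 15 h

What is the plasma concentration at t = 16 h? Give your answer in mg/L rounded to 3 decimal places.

1141.990 mg/L

k = ln 2 / 23 = 0.03014 per h
Dose 1 (10 mg at t=0 h): 10·exp(−0.03014·16) = 6.174 mg/L
Dose 2 (390 mg at t=3 h): 390·exp(−0.03014·13) = 263.583 mg/L
Dose 3 (470 mg at t=6 h): 470·exp(−0.03014·10) = 347.708 mg/L
Dose 4 (120 mg at t=9 h): 120·exp(−0.03014·7) = 97.177 mg/L
Dose 5 (400 mg at t=12 h): 400·exp(−0.03014·4) = 354.574 mg/L
Dose 6 (75 mg at t=15 h): 75·exp(−0.03014·1) = 72.773 mg/L
C(16) = 6.174 + 263.583 + 347.708 + 97.177 + 354.574 + 72.773 = 1141.990 mg/L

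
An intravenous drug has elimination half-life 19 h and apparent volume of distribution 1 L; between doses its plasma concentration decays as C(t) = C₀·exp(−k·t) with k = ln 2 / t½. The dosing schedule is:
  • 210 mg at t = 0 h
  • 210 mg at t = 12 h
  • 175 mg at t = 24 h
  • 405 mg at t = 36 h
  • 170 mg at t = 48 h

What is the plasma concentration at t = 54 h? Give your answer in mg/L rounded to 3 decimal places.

k = ln 2 / 19 = 0.03648 per h
Dose 1 (210 mg at t=0 h): 210·exp(−0.03648·54) = 29.286 mg/L
Dose 2 (210 mg at t=12 h): 210·exp(−0.03648·42) = 45.372 mg/L
Dose 3 (175 mg at t=24 h): 175·exp(−0.03648·30) = 58.577 mg/L
Dose 4 (405 mg at t=36 h): 405·exp(−0.03648·18) = 210.024 mg/L
Dose 5 (170 mg at t=48 h): 170·exp(−0.03648·6) = 136.580 mg/L
C(54) = 29.286 + 45.372 + 58.577 + 210.024 + 136.580 = 479.839 mg/L

479.839 mg/L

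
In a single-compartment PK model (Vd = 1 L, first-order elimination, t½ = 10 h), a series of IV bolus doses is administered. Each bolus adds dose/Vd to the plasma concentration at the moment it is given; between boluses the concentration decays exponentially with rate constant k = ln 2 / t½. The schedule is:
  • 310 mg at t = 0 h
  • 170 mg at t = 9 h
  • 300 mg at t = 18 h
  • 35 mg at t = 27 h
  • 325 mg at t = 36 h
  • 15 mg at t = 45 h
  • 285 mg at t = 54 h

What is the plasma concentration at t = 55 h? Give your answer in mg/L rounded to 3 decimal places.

k = ln 2 / 10 = 0.06931 per h
Dose 1 (310 mg at t=0 h): 310·exp(−0.06931·55) = 6.850 mg/L
Dose 2 (170 mg at t=9 h): 170·exp(−0.06931·46) = 7.010 mg/L
Dose 3 (300 mg at t=18 h): 300·exp(−0.06931·37) = 23.084 mg/L
Dose 4 (35 mg at t=27 h): 35·exp(−0.06931·28) = 5.026 mg/L
Dose 5 (325 mg at t=36 h): 325·exp(−0.06931·19) = 87.082 mg/L
Dose 6 (15 mg at t=45 h): 15·exp(−0.06931·10) = 7.500 mg/L
Dose 7 (285 mg at t=54 h): 285·exp(−0.06931·1) = 265.914 mg/L
C(55) = 6.850 + 7.010 + 23.084 + 5.026 + 87.082 + 7.500 + 265.914 = 402.465 mg/L

402.465 mg/L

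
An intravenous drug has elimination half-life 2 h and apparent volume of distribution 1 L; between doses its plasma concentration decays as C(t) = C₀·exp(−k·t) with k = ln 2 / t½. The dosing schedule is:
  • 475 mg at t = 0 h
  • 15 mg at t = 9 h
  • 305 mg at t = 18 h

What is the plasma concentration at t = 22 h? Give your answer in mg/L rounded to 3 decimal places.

76.648 mg/L

k = ln 2 / 2 = 0.34657 per h
Dose 1 (475 mg at t=0 h): 475·exp(−0.34657·22) = 0.232 mg/L
Dose 2 (15 mg at t=9 h): 15·exp(−0.34657·13) = 0.166 mg/L
Dose 3 (305 mg at t=18 h): 305·exp(−0.34657·4) = 76.250 mg/L
C(22) = 0.232 + 0.166 + 76.250 = 76.648 mg/L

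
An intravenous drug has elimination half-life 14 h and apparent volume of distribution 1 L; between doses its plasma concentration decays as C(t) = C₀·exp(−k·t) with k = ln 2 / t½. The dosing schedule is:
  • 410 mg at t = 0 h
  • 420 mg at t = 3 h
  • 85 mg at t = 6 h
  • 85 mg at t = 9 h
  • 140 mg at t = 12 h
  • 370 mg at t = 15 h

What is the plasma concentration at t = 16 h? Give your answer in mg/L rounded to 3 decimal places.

k = ln 2 / 14 = 0.04951 per h
Dose 1 (410 mg at t=0 h): 410·exp(−0.04951·16) = 185.673 mg/L
Dose 2 (420 mg at t=3 h): 420·exp(−0.04951·13) = 220.659 mg/L
Dose 3 (85 mg at t=6 h): 85·exp(−0.04951·10) = 51.808 mg/L
Dose 4 (85 mg at t=9 h): 85·exp(−0.04951·7) = 60.104 mg/L
Dose 5 (140 mg at t=12 h): 140·exp(−0.04951·4) = 114.847 mg/L
Dose 6 (370 mg at t=15 h): 370·exp(−0.04951·1) = 352.127 mg/L
C(16) = 185.673 + 220.659 + 51.808 + 60.104 + 114.847 + 352.127 = 985.219 mg/L

985.219 mg/L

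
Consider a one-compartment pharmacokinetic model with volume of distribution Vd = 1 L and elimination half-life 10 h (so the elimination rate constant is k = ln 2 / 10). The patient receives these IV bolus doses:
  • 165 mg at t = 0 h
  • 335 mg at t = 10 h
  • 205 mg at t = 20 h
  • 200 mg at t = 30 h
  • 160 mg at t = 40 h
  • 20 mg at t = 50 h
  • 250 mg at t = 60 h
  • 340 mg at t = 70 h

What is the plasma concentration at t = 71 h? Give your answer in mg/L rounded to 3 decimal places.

k = ln 2 / 10 = 0.06931 per h
Dose 1 (165 mg at t=0 h): 165·exp(−0.06931·71) = 1.203 mg/L
Dose 2 (335 mg at t=10 h): 335·exp(−0.06931·61) = 4.884 mg/L
Dose 3 (205 mg at t=20 h): 205·exp(−0.06931·51) = 5.977 mg/L
Dose 4 (200 mg at t=30 h): 200·exp(−0.06931·41) = 11.663 mg/L
Dose 5 (160 mg at t=40 h): 160·exp(−0.06931·31) = 18.661 mg/L
Dose 6 (20 mg at t=50 h): 20·exp(−0.06931·21) = 4.665 mg/L
Dose 7 (250 mg at t=60 h): 250·exp(−0.06931·11) = 116.629 mg/L
Dose 8 (340 mg at t=70 h): 340·exp(−0.06931·1) = 317.231 mg/L
C(71) = 1.203 + 4.884 + 5.977 + 11.663 + 18.661 + 4.665 + 116.629 + 317.231 = 480.913 mg/L

480.913 mg/L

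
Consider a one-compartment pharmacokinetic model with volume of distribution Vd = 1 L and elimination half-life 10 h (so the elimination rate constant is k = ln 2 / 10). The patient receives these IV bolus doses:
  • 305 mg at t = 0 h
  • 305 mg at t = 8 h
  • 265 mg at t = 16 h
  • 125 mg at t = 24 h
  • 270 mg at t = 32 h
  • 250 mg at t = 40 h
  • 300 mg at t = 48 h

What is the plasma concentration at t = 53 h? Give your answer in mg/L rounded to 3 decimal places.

435.002 mg/L

k = ln 2 / 10 = 0.06931 per h
Dose 1 (305 mg at t=0 h): 305·exp(−0.06931·53) = 7.742 mg/L
Dose 2 (305 mg at t=8 h): 305·exp(−0.06931·45) = 13.479 mg/L
Dose 3 (265 mg at t=16 h): 265·exp(−0.06931·37) = 20.391 mg/L
Dose 4 (125 mg at t=24 h): 125·exp(−0.06931·29) = 16.746 mg/L
Dose 5 (270 mg at t=32 h): 270·exp(−0.06931·21) = 62.980 mg/L
Dose 6 (250 mg at t=40 h): 250·exp(−0.06931·13) = 101.532 mg/L
Dose 7 (300 mg at t=48 h): 300·exp(−0.06931·5) = 212.132 mg/L
C(53) = 7.742 + 13.479 + 20.391 + 16.746 + 62.980 + 101.532 + 212.132 = 435.002 mg/L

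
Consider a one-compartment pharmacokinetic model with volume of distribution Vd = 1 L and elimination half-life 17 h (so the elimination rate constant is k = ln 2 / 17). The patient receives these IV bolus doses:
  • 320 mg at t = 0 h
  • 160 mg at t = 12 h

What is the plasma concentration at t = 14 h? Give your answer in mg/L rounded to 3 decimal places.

k = ln 2 / 17 = 0.04077 per h
Dose 1 (320 mg at t=0 h): 320·exp(−0.04077·14) = 180.819 mg/L
Dose 2 (160 mg at t=12 h): 160·exp(−0.04077·2) = 147.470 mg/L
C(14) = 180.819 + 147.470 = 328.289 mg/L

328.289 mg/L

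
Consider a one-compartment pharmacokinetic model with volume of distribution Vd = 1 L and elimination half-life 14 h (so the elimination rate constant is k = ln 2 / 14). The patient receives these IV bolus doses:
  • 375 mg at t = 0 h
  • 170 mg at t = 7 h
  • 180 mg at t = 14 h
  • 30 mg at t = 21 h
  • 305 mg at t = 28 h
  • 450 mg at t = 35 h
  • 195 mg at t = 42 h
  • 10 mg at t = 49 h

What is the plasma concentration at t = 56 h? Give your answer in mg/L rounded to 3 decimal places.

k = ln 2 / 14 = 0.04951 per h
Dose 1 (375 mg at t=0 h): 375·exp(−0.04951·56) = 23.438 mg/L
Dose 2 (170 mg at t=7 h): 170·exp(−0.04951·49) = 15.026 mg/L
Dose 3 (180 mg at t=14 h): 180·exp(−0.04951·42) = 22.500 mg/L
Dose 4 (30 mg at t=21 h): 30·exp(−0.04951·35) = 5.303 mg/L
Dose 5 (305 mg at t=28 h): 305·exp(−0.04951·28) = 76.250 mg/L
Dose 6 (450 mg at t=35 h): 450·exp(−0.04951·21) = 159.099 mg/L
Dose 7 (195 mg at t=42 h): 195·exp(−0.04951·14) = 97.500 mg/L
Dose 8 (10 mg at t=49 h): 10·exp(−0.04951·7) = 7.071 mg/L
C(56) = 23.438 + 15.026 + 22.500 + 5.303 + 76.250 + 159.099 + 97.500 + 7.071 = 406.187 mg/L

406.187 mg/L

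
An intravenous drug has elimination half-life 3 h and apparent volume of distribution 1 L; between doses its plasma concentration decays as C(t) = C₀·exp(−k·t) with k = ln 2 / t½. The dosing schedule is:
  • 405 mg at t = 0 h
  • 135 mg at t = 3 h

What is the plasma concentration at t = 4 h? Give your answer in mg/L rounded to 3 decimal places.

267.874 mg/L

k = ln 2 / 3 = 0.23105 per h
Dose 1 (405 mg at t=0 h): 405·exp(−0.23105·4) = 160.724 mg/L
Dose 2 (135 mg at t=3 h): 135·exp(−0.23105·1) = 107.150 mg/L
C(4) = 160.724 + 107.150 = 267.874 mg/L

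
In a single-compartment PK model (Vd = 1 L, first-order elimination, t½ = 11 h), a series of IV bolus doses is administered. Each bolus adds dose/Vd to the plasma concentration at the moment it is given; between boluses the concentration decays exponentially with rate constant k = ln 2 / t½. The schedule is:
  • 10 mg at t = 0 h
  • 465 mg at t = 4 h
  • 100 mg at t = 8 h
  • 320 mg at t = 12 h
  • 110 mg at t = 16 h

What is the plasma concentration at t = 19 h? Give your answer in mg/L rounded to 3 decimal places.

k = ln 2 / 11 = 0.06301 per h
Dose 1 (10 mg at t=0 h): 10·exp(−0.06301·19) = 3.020 mg/L
Dose 2 (465 mg at t=4 h): 465·exp(−0.06301·15) = 180.700 mg/L
Dose 3 (100 mg at t=8 h): 100·exp(−0.06301·11) = 50.000 mg/L
Dose 4 (320 mg at t=12 h): 320·exp(−0.06301·7) = 205.866 mg/L
Dose 5 (110 mg at t=16 h): 110·exp(−0.06301·3) = 91.053 mg/L
C(19) = 3.020 + 180.700 + 50.000 + 205.866 + 91.053 = 530.639 mg/L

530.639 mg/L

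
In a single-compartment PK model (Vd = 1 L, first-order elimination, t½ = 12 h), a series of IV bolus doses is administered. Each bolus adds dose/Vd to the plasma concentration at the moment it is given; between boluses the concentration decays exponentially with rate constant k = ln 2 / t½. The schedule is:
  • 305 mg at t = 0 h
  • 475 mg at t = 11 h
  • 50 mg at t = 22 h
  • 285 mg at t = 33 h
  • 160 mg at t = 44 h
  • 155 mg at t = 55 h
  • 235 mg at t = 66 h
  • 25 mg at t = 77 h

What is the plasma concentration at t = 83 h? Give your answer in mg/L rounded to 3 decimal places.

180.567 mg/L

k = ln 2 / 12 = 0.05776 per h
Dose 1 (305 mg at t=0 h): 305·exp(−0.05776·83) = 2.525 mg/L
Dose 2 (475 mg at t=11 h): 475·exp(−0.05776·72) = 7.422 mg/L
Dose 3 (50 mg at t=22 h): 50·exp(−0.05776·61) = 1.475 mg/L
Dose 4 (285 mg at t=33 h): 285·exp(−0.05776·50) = 15.869 mg/L
Dose 5 (160 mg at t=44 h): 160·exp(−0.05776·39) = 16.818 mg/L
Dose 6 (155 mg at t=55 h): 155·exp(−0.05776·28) = 30.756 mg/L
Dose 7 (235 mg at t=66 h): 235·exp(−0.05776·17) = 88.026 mg/L
Dose 8 (25 mg at t=77 h): 25·exp(−0.05776·6) = 17.678 mg/L
C(83) = 2.525 + 7.422 + 1.475 + 15.869 + 16.818 + 30.756 + 88.026 + 17.678 = 180.567 mg/L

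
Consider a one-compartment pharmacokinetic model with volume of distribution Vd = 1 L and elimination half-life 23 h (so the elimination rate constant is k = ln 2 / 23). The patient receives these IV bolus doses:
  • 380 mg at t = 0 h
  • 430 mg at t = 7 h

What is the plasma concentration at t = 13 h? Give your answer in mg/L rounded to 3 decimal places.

615.696 mg/L

k = ln 2 / 23 = 0.03014 per h
Dose 1 (380 mg at t=0 h): 380·exp(−0.03014·13) = 256.824 mg/L
Dose 2 (430 mg at t=7 h): 430·exp(−0.03014·6) = 358.871 mg/L
C(13) = 256.824 + 358.871 = 615.696 mg/L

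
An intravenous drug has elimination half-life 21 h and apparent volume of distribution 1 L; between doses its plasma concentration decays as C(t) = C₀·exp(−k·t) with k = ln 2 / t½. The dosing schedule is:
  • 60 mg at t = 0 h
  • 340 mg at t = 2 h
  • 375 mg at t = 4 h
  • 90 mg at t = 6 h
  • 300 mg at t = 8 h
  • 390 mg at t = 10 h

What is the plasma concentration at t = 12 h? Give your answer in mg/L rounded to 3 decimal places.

k = ln 2 / 21 = 0.03301 per h
Dose 1 (60 mg at t=0 h): 60·exp(−0.03301·12) = 40.377 mg/L
Dose 2 (340 mg at t=2 h): 340·exp(−0.03301·10) = 244.417 mg/L
Dose 3 (375 mg at t=4 h): 375·exp(−0.03301·8) = 287.974 mg/L
Dose 4 (90 mg at t=6 h): 90·exp(−0.03301·6) = 73.830 mg/L
Dose 5 (300 mg at t=8 h): 300·exp(−0.03301·4) = 262.895 mg/L
Dose 6 (390 mg at t=10 h): 390·exp(−0.03301·2) = 365.086 mg/L
C(12) = 40.377 + 244.417 + 287.974 + 73.830 + 262.895 + 365.086 = 1274.579 mg/L

1274.579 mg/L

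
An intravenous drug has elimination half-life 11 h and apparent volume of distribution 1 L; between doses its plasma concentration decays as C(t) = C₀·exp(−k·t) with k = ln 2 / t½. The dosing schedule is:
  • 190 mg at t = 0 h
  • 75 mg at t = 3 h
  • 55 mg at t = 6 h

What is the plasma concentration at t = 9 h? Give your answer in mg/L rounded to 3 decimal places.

204.674 mg/L

k = ln 2 / 11 = 0.06301 per h
Dose 1 (190 mg at t=0 h): 190·exp(−0.06301·9) = 107.760 mg/L
Dose 2 (75 mg at t=3 h): 75·exp(−0.06301·6) = 51.388 mg/L
Dose 3 (55 mg at t=6 h): 55·exp(−0.06301·3) = 45.526 mg/L
C(9) = 107.760 + 51.388 + 45.526 = 204.674 mg/L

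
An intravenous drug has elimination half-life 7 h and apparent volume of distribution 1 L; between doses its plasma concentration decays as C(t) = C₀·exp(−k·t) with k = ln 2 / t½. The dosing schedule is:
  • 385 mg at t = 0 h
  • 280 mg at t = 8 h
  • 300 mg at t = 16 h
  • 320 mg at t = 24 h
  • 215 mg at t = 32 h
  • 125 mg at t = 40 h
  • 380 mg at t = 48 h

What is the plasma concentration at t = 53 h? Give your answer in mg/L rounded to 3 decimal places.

324.070 mg/L

k = ln 2 / 7 = 0.09902 per h
Dose 1 (385 mg at t=0 h): 385·exp(−0.09902·53) = 2.024 mg/L
Dose 2 (280 mg at t=8 h): 280·exp(−0.09902·45) = 3.251 mg/L
Dose 3 (300 mg at t=16 h): 300·exp(−0.09902·37) = 7.691 mg/L
Dose 4 (320 mg at t=24 h): 320·exp(−0.09902·29) = 18.114 mg/L
Dose 5 (215 mg at t=32 h): 215·exp(−0.09902·21) = 26.875 mg/L
Dose 6 (125 mg at t=40 h): 125·exp(−0.09902·13) = 34.503 mg/L
Dose 7 (380 mg at t=48 h): 380·exp(−0.09902·5) = 231.613 mg/L
C(53) = 2.024 + 3.251 + 7.691 + 18.114 + 26.875 + 34.503 + 231.613 = 324.070 mg/L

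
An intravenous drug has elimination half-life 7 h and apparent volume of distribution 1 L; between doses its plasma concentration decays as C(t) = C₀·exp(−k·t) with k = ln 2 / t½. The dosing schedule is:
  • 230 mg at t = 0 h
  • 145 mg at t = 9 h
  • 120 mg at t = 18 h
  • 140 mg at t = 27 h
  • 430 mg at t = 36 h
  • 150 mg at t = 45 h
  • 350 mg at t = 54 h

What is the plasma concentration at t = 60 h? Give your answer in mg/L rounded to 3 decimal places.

k = ln 2 / 7 = 0.09902 per h
Dose 1 (230 mg at t=0 h): 230·exp(−0.09902·60) = 0.605 mg/L
Dose 2 (145 mg at t=9 h): 145·exp(−0.09902·51) = 0.929 mg/L
Dose 3 (120 mg at t=18 h): 120·exp(−0.09902·42) = 1.875 mg/L
Dose 4 (140 mg at t=27 h): 140·exp(−0.09902·33) = 5.333 mg/L
Dose 5 (430 mg at t=36 h): 430·exp(−0.09902·24) = 39.936 mg/L
Dose 6 (150 mg at t=45 h): 150·exp(−0.09902·15) = 33.965 mg/L
Dose 7 (350 mg at t=54 h): 350·exp(−0.09902·6) = 193.216 mg/L
C(60) = 0.605 + 0.929 + 1.875 + 5.333 + 39.936 + 33.965 + 193.216 = 275.858 mg/L

275.858 mg/L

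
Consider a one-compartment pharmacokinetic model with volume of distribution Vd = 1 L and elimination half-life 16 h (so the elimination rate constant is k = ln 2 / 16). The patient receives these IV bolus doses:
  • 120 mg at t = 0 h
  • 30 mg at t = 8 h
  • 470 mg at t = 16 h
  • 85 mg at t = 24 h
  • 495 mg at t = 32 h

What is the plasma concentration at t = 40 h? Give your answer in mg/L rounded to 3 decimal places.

587.401 mg/L

k = ln 2 / 16 = 0.04332 per h
Dose 1 (120 mg at t=0 h): 120·exp(−0.04332·40) = 21.213 mg/L
Dose 2 (30 mg at t=8 h): 30·exp(−0.04332·32) = 7.500 mg/L
Dose 3 (470 mg at t=16 h): 470·exp(−0.04332·24) = 166.170 mg/L
Dose 4 (85 mg at t=24 h): 85·exp(−0.04332·16) = 42.500 mg/L
Dose 5 (495 mg at t=32 h): 495·exp(−0.04332·8) = 350.018 mg/L
C(40) = 21.213 + 7.500 + 166.170 + 42.500 + 350.018 = 587.401 mg/L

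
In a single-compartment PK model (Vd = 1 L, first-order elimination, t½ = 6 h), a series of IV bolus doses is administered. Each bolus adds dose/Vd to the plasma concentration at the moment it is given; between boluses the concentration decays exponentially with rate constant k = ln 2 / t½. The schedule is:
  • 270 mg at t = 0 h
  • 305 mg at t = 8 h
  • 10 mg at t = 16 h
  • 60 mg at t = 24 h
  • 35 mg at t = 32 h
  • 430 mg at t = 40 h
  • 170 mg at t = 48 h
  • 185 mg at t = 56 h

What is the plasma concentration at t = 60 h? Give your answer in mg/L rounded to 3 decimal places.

k = ln 2 / 6 = 0.11552 per h
Dose 1 (270 mg at t=0 h): 270·exp(−0.11552·60) = 0.264 mg/L
Dose 2 (305 mg at t=8 h): 305·exp(−0.11552·52) = 0.751 mg/L
Dose 3 (10 mg at t=16 h): 10·exp(−0.11552·44) = 0.062 mg/L
Dose 4 (60 mg at t=24 h): 60·exp(−0.11552·36) = 0.938 mg/L
Dose 5 (35 mg at t=32 h): 35·exp(−0.11552·28) = 1.378 mg/L
Dose 6 (430 mg at t=40 h): 430·exp(−0.11552·20) = 42.661 mg/L
Dose 7 (170 mg at t=48 h): 170·exp(−0.11552·12) = 42.500 mg/L
Dose 8 (185 mg at t=56 h): 185·exp(−0.11552·4) = 116.543 mg/L
C(60) = 0.264 + 0.751 + 0.062 + 0.938 + 1.378 + 42.661 + 42.500 + 116.543 = 205.096 mg/L

205.096 mg/L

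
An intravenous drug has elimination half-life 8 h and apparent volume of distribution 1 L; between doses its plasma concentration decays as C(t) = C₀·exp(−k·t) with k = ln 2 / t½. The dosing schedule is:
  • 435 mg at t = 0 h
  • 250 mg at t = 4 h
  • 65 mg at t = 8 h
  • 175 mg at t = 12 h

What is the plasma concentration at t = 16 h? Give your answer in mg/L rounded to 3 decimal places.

k = ln 2 / 8 = 0.08664 per h
Dose 1 (435 mg at t=0 h): 435·exp(−0.08664·16) = 108.750 mg/L
Dose 2 (250 mg at t=4 h): 250·exp(−0.08664·12) = 88.388 mg/L
Dose 3 (65 mg at t=8 h): 65·exp(−0.08664·8) = 32.500 mg/L
Dose 4 (175 mg at t=12 h): 175·exp(−0.08664·4) = 123.744 mg/L
C(16) = 108.750 + 88.388 + 32.500 + 123.744 = 353.382 mg/L

353.382 mg/L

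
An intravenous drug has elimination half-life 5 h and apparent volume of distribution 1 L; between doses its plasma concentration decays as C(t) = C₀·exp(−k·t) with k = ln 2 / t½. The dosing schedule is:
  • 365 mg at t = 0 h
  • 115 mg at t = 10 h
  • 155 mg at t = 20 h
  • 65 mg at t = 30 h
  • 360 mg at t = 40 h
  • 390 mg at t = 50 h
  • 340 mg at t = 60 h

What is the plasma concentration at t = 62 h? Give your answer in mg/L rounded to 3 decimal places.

k = ln 2 / 5 = 0.13863 per h
Dose 1 (365 mg at t=0 h): 365·exp(−0.13863·62) = 0.068 mg/L
Dose 2 (115 mg at t=10 h): 115·exp(−0.13863·52) = 0.085 mg/L
Dose 3 (155 mg at t=20 h): 155·exp(−0.13863·42) = 0.459 mg/L
Dose 4 (65 mg at t=30 h): 65·exp(−0.13863·32) = 0.770 mg/L
Dose 5 (360 mg at t=40 h): 360·exp(−0.13863·22) = 17.052 mg/L
Dose 6 (390 mg at t=50 h): 390·exp(−0.13863·12) = 73.891 mg/L
Dose 7 (340 mg at t=60 h): 340·exp(−0.13863·2) = 257.672 mg/L
C(62) = 0.068 + 0.085 + 0.459 + 0.770 + 17.052 + 73.891 + 257.672 = 349.996 mg/L

349.996 mg/L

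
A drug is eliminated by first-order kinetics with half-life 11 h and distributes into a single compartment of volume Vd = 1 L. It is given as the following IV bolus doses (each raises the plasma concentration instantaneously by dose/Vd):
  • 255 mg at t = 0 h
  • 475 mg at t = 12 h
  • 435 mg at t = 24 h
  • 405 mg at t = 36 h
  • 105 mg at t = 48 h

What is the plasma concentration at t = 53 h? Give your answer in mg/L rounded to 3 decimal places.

k = ln 2 / 11 = 0.06301 per h
Dose 1 (255 mg at t=0 h): 255·exp(−0.06301·53) = 9.039 mg/L
Dose 2 (475 mg at t=12 h): 475·exp(−0.06301·41) = 35.865 mg/L
Dose 3 (435 mg at t=24 h): 435·exp(−0.06301·29) = 69.962 mg/L
Dose 4 (405 mg at t=36 h): 405·exp(−0.06301·17) = 138.748 mg/L
Dose 5 (105 mg at t=48 h): 105·exp(−0.06301·5) = 76.623 mg/L
C(53) = 9.039 + 35.865 + 69.962 + 138.748 + 76.623 = 330.237 mg/L

330.237 mg/L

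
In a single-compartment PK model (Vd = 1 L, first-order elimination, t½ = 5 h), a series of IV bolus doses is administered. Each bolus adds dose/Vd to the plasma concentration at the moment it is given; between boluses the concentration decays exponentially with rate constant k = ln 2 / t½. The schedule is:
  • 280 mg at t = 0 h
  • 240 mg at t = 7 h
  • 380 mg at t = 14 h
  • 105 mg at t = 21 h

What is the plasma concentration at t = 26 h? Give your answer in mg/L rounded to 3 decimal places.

k = ln 2 / 5 = 0.13863 per h
Dose 1 (280 mg at t=0 h): 280·exp(−0.13863·26) = 7.617 mg/L
Dose 2 (240 mg at t=7 h): 240·exp(−0.13863·19) = 17.230 mg/L
Dose 3 (380 mg at t=14 h): 380·exp(−0.13863·12) = 71.997 mg/L
Dose 4 (105 mg at t=21 h): 105·exp(−0.13863·5) = 52.500 mg/L
C(26) = 7.617 + 17.230 + 71.997 + 52.500 = 149.344 mg/L

149.344 mg/L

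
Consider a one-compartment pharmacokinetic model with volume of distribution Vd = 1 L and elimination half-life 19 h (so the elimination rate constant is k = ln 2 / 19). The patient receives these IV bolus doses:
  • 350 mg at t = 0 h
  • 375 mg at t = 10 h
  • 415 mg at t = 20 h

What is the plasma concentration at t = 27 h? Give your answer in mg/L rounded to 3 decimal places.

k = ln 2 / 19 = 0.03648 per h
Dose 1 (350 mg at t=0 h): 350·exp(−0.03648·27) = 130.704 mg/L
Dose 2 (375 mg at t=10 h): 375·exp(−0.03648·17) = 201.692 mg/L
Dose 3 (415 mg at t=20 h): 415·exp(−0.03648·7) = 321.471 mg/L
C(27) = 130.704 + 201.692 + 321.471 = 653.867 mg/L

653.867 mg/L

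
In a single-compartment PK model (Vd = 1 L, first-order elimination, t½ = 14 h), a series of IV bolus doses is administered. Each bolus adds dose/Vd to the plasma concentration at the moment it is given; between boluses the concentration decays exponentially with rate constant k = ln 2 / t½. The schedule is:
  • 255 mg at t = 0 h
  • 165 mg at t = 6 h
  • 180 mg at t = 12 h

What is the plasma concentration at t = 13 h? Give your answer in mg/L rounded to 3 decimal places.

421.949 mg/L

k = ln 2 / 14 = 0.04951 per h
Dose 1 (255 mg at t=0 h): 255·exp(−0.04951·13) = 133.971 mg/L
Dose 2 (165 mg at t=6 h): 165·exp(−0.04951·7) = 116.673 mg/L
Dose 3 (180 mg at t=12 h): 180·exp(−0.04951·1) = 171.305 mg/L
C(13) = 133.971 + 116.673 + 171.305 = 421.949 mg/L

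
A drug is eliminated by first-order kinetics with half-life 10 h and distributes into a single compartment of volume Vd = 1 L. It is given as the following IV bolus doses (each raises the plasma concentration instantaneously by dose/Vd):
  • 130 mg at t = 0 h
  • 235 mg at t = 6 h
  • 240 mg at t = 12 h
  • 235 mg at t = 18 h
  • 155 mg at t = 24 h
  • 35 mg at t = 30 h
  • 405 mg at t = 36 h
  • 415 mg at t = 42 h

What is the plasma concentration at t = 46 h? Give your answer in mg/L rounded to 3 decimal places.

638.817 mg/L

k = ln 2 / 10 = 0.06931 per h
Dose 1 (130 mg at t=0 h): 130·exp(−0.06931·46) = 5.361 mg/L
Dose 2 (235 mg at t=6 h): 235·exp(−0.06931·40) = 14.688 mg/L
Dose 3 (240 mg at t=12 h): 240·exp(−0.06931·34) = 22.736 mg/L
Dose 4 (235 mg at t=18 h): 235·exp(−0.06931·28) = 33.743 mg/L
Dose 5 (155 mg at t=24 h): 155·exp(−0.06931·22) = 33.734 mg/L
Dose 6 (35 mg at t=30 h): 35·exp(−0.06931·16) = 11.546 mg/L
Dose 7 (405 mg at t=36 h): 405·exp(−0.06931·10) = 202.500 mg/L
Dose 8 (415 mg at t=42 h): 415·exp(−0.06931·4) = 314.511 mg/L
C(46) = 5.361 + 14.688 + 22.736 + 33.743 + 33.734 + 11.546 + 202.500 + 314.511 = 638.817 mg/L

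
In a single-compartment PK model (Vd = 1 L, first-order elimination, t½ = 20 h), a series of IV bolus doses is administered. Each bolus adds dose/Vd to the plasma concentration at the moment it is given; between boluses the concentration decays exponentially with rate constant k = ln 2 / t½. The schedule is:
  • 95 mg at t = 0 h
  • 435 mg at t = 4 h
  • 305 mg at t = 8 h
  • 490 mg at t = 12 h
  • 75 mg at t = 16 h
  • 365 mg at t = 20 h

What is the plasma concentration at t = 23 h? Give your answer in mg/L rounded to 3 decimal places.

1171.814 mg/L

k = ln 2 / 20 = 0.03466 per h
Dose 1 (95 mg at t=0 h): 95·exp(−0.03466·23) = 42.809 mg/L
Dose 2 (435 mg at t=4 h): 435·exp(−0.03466·19) = 225.170 mg/L
Dose 3 (305 mg at t=8 h): 305·exp(−0.03466·15) = 181.354 mg/L
Dose 4 (490 mg at t=12 h): 490·exp(−0.03466·11) = 334.680 mg/L
Dose 5 (75 mg at t=16 h): 75·exp(−0.03466·7) = 58.844 mg/L
Dose 6 (365 mg at t=20 h): 365·exp(−0.03466·3) = 328.956 mg/L
C(23) = 42.809 + 225.170 + 181.354 + 334.680 + 58.844 + 328.956 = 1171.814 mg/L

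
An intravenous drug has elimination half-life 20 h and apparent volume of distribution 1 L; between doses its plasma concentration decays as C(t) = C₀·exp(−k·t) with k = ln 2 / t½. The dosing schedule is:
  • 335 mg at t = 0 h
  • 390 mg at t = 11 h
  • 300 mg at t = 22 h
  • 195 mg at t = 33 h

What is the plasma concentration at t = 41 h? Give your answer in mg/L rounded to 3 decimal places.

k = ln 2 / 20 = 0.03466 per h
Dose 1 (335 mg at t=0 h): 335·exp(−0.03466·41) = 80.897 mg/L
Dose 2 (390 mg at t=11 h): 390·exp(−0.03466·30) = 137.886 mg/L
Dose 3 (300 mg at t=22 h): 300·exp(−0.03466·19) = 155.290 mg/L
Dose 4 (195 mg at t=33 h): 195·exp(−0.03466·8) = 147.782 mg/L
C(41) = 80.897 + 137.886 + 155.290 + 147.782 = 521.855 mg/L

521.855 mg/L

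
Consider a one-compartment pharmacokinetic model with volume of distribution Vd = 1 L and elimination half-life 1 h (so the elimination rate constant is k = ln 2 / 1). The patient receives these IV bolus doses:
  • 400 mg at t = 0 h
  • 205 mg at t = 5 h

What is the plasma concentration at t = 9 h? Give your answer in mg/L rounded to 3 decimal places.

k = ln 2 / 1 = 0.69315 per h
Dose 1 (400 mg at t=0 h): 400·exp(−0.69315·9) = 0.781 mg/L
Dose 2 (205 mg at t=5 h): 205·exp(−0.69315·4) = 12.812 mg/L
C(9) = 0.781 + 12.812 = 13.594 mg/L

13.594 mg/L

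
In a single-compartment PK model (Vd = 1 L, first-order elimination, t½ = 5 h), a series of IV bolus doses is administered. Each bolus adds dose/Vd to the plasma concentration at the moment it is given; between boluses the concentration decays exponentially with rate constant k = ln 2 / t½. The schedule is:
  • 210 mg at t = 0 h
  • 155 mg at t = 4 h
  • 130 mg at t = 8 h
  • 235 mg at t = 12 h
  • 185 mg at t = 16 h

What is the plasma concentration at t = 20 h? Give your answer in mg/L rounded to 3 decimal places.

238.398 mg/L

k = ln 2 / 5 = 0.13863 per h
Dose 1 (210 mg at t=0 h): 210·exp(−0.13863·20) = 13.125 mg/L
Dose 2 (155 mg at t=4 h): 155·exp(−0.13863·16) = 16.867 mg/L
Dose 3 (130 mg at t=8 h): 130·exp(−0.13863·12) = 24.630 mg/L
Dose 4 (235 mg at t=12 h): 235·exp(−0.13863·8) = 77.521 mg/L
Dose 5 (185 mg at t=16 h): 185·exp(−0.13863·4) = 106.255 mg/L
C(20) = 13.125 + 16.867 + 24.630 + 77.521 + 106.255 = 238.398 mg/L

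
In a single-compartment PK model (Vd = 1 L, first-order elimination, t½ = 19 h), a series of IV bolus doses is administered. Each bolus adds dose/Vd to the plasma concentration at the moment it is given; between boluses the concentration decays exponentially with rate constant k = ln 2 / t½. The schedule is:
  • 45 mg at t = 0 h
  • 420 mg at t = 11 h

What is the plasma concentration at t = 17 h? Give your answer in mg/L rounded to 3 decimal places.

k = ln 2 / 19 = 0.03648 per h
Dose 1 (45 mg at t=0 h): 45·exp(−0.03648·17) = 24.203 mg/L
Dose 2 (420 mg at t=11 h): 420·exp(−0.03648·6) = 337.433 mg/L
C(17) = 24.203 + 337.433 = 361.636 mg/L

361.636 mg/L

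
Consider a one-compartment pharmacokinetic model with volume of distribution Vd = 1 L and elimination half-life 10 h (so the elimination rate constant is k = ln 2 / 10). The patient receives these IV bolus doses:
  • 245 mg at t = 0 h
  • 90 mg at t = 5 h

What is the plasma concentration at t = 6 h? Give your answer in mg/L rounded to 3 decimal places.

k = ln 2 / 10 = 0.06931 per h
Dose 1 (245 mg at t=0 h): 245·exp(−0.06931·6) = 161.640 mg/L
Dose 2 (90 mg at t=5 h): 90·exp(−0.06931·1) = 83.973 mg/L
C(6) = 161.640 + 83.973 = 245.613 mg/L

245.613 mg/L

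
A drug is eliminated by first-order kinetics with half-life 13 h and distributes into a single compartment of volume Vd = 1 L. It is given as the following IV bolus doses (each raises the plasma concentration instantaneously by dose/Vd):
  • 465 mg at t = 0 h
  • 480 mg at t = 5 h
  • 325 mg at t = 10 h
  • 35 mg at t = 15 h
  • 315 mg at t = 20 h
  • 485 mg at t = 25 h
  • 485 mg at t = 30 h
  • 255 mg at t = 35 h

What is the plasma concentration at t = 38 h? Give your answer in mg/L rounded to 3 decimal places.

1124.263 mg/L

k = ln 2 / 13 = 0.05332 per h
Dose 1 (465 mg at t=0 h): 465·exp(−0.05332·38) = 61.308 mg/L
Dose 2 (480 mg at t=5 h): 480·exp(−0.05332·33) = 82.621 mg/L
Dose 3 (325 mg at t=10 h): 325·exp(−0.05332·28) = 73.032 mg/L
Dose 4 (35 mg at t=15 h): 35·exp(−0.05332·23) = 10.268 mg/L
Dose 5 (315 mg at t=20 h): 315·exp(−0.05332·18) = 120.642 mg/L
Dose 6 (485 mg at t=25 h): 485·exp(−0.05332·13) = 242.500 mg/L
Dose 7 (485 mg at t=30 h): 485·exp(−0.05332·8) = 316.587 mg/L
Dose 8 (255 mg at t=35 h): 255·exp(−0.05332·3) = 217.306 mg/L
C(38) = 61.308 + 82.621 + 73.032 + 10.268 + 120.642 + 242.500 + 316.587 + 217.306 = 1124.263 mg/L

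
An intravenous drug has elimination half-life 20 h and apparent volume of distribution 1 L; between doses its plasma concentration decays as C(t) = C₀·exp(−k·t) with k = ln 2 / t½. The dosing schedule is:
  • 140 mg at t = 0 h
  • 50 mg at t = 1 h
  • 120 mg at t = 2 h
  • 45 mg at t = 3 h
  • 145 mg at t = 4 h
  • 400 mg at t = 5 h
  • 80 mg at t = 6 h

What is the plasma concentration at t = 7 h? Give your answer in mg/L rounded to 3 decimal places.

871.706 mg/L

k = ln 2 / 20 = 0.03466 per h
Dose 1 (140 mg at t=0 h): 140·exp(−0.03466·7) = 109.842 mg/L
Dose 2 (50 mg at t=1 h): 50·exp(−0.03466·6) = 40.613 mg/L
Dose 3 (120 mg at t=2 h): 120·exp(−0.03466·5) = 100.908 mg/L
Dose 4 (45 mg at t=3 h): 45·exp(−0.03466·4) = 39.175 mg/L
Dose 5 (145 mg at t=4 h): 145·exp(−0.03466·3) = 130.681 mg/L
Dose 6 (400 mg at t=5 h): 400·exp(−0.03466·2) = 373.213 mg/L
Dose 7 (80 mg at t=6 h): 80·exp(−0.03466·1) = 77.275 mg/L
C(7) = 109.842 + 40.613 + 100.908 + 39.175 + 130.681 + 373.213 + 77.275 = 871.706 mg/L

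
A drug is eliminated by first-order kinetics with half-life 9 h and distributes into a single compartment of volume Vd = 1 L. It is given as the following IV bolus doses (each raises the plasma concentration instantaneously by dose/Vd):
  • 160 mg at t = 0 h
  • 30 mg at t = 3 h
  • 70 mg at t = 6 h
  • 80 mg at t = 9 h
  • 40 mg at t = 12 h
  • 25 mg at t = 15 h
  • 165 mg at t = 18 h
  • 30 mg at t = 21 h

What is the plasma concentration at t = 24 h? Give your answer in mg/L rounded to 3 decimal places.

k = ln 2 / 9 = 0.07702 per h
Dose 1 (160 mg at t=0 h): 160·exp(−0.07702·24) = 25.198 mg/L
Dose 2 (30 mg at t=3 h): 30·exp(−0.07702·21) = 5.953 mg/L
Dose 3 (70 mg at t=6 h): 70·exp(−0.07702·18) = 17.500 mg/L
Dose 4 (80 mg at t=9 h): 80·exp(−0.07702·15) = 25.198 mg/L
Dose 5 (40 mg at t=12 h): 40·exp(−0.07702·12) = 15.874 mg/L
Dose 6 (25 mg at t=15 h): 25·exp(−0.07702·9) = 12.500 mg/L
Dose 7 (165 mg at t=18 h): 165·exp(−0.07702·6) = 103.943 mg/L
Dose 8 (30 mg at t=21 h): 30·exp(−0.07702·3) = 23.811 mg/L
C(24) = 25.198 + 5.953 + 17.500 + 25.198 + 15.874 + 12.500 + 103.943 + 23.811 = 229.978 mg/L

229.978 mg/L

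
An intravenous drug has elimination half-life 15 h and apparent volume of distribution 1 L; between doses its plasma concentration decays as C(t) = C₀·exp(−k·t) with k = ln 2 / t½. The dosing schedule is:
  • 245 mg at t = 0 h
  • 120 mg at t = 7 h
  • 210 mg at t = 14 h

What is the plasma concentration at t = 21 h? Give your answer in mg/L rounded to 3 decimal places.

k = ln 2 / 15 = 0.04621 per h
Dose 1 (245 mg at t=0 h): 245·exp(−0.04621·21) = 92.838 mg/L
Dose 2 (120 mg at t=7 h): 120·exp(−0.04621·14) = 62.838 mg/L
Dose 3 (210 mg at t=14 h): 210·exp(−0.04621·7) = 151.963 mg/L
C(21) = 92.838 + 62.838 + 151.963 = 307.639 mg/L

307.639 mg/L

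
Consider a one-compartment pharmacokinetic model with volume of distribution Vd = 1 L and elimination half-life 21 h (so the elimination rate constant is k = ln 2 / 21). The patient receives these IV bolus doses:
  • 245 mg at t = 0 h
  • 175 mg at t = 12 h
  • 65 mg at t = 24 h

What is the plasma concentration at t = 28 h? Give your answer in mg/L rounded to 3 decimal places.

257.389 mg/L

k = ln 2 / 21 = 0.03301 per h
Dose 1 (245 mg at t=0 h): 245·exp(−0.03301·28) = 97.228 mg/L
Dose 2 (175 mg at t=12 h): 175·exp(−0.03301·16) = 103.201 mg/L
Dose 3 (65 mg at t=24 h): 65·exp(−0.03301·4) = 56.961 mg/L
C(28) = 97.228 + 103.201 + 56.961 = 257.389 mg/L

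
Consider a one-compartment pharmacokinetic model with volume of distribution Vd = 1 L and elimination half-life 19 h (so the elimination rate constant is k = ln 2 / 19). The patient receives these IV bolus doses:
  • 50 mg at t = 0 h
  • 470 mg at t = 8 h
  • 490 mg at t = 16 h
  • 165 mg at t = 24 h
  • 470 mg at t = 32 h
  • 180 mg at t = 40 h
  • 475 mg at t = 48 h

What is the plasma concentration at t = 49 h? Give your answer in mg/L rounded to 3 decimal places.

1167.374 mg/L

k = ln 2 / 19 = 0.03648 per h
Dose 1 (50 mg at t=0 h): 50·exp(−0.03648·49) = 8.368 mg/L
Dose 2 (470 mg at t=8 h): 470·exp(−0.03648·41) = 105.319 mg/L
Dose 3 (490 mg at t=16 h): 490·exp(−0.03648·33) = 147.013 mg/L
Dose 4 (165 mg at t=24 h): 165·exp(−0.03648·25) = 66.281 mg/L
Dose 5 (470 mg at t=32 h): 470·exp(−0.03648·17) = 252.787 mg/L
Dose 6 (180 mg at t=40 h): 180·exp(−0.03648·9) = 129.622 mg/L
Dose 7 (475 mg at t=48 h): 475·exp(−0.03648·1) = 457.984 mg/L
C(49) = 8.368 + 105.319 + 147.013 + 66.281 + 252.787 + 129.622 + 457.984 = 1167.374 mg/L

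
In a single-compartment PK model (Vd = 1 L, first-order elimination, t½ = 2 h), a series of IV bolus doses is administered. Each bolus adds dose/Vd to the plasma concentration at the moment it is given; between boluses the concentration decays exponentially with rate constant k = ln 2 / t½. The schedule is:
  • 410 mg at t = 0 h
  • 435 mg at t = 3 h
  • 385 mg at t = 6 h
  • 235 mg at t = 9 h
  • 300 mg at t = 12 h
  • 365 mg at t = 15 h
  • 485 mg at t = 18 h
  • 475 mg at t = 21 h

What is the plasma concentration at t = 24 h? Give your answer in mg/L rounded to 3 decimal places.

251.832 mg/L

k = ln 2 / 2 = 0.34657 per h
Dose 1 (410 mg at t=0 h): 410·exp(−0.34657·24) = 0.100 mg/L
Dose 2 (435 mg at t=3 h): 435·exp(−0.34657·21) = 0.300 mg/L
Dose 3 (385 mg at t=6 h): 385·exp(−0.34657·18) = 0.752 mg/L
Dose 4 (235 mg at t=9 h): 235·exp(−0.34657·15) = 1.298 mg/L
Dose 5 (300 mg at t=12 h): 300·exp(−0.34657·12) = 4.688 mg/L
Dose 6 (365 mg at t=15 h): 365·exp(−0.34657·9) = 16.131 mg/L
Dose 7 (485 mg at t=18 h): 485·exp(−0.34657·6) = 60.625 mg/L
Dose 8 (475 mg at t=21 h): 475·exp(−0.34657·3) = 167.938 mg/L
C(24) = 0.100 + 0.300 + 0.752 + 1.298 + 4.688 + 16.131 + 60.625 + 167.938 = 251.832 mg/L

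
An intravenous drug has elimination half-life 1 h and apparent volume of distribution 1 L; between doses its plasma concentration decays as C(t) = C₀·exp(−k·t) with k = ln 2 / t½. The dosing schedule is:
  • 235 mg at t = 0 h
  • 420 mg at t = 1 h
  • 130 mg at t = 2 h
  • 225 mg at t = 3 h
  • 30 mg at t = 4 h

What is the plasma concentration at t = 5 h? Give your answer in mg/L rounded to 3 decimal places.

121.094 mg/L

k = ln 2 / 1 = 0.69315 per h
Dose 1 (235 mg at t=0 h): 235·exp(−0.69315·5) = 7.344 mg/L
Dose 2 (420 mg at t=1 h): 420·exp(−0.69315·4) = 26.250 mg/L
Dose 3 (130 mg at t=2 h): 130·exp(−0.69315·3) = 16.250 mg/L
Dose 4 (225 mg at t=3 h): 225·exp(−0.69315·2) = 56.250 mg/L
Dose 5 (30 mg at t=4 h): 30·exp(−0.69315·1) = 15.000 mg/L
C(5) = 7.344 + 26.250 + 16.250 + 56.250 + 15.000 = 121.094 mg/L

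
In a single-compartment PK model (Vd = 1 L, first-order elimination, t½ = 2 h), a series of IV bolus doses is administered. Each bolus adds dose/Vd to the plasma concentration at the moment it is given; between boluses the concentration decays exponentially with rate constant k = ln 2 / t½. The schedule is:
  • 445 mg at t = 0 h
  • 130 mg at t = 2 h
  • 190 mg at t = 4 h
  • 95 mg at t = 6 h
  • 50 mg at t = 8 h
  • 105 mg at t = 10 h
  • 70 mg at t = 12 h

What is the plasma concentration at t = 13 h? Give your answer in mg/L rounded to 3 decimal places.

120.042 mg/L

k = ln 2 / 2 = 0.34657 per h
Dose 1 (445 mg at t=0 h): 445·exp(−0.34657·13) = 4.917 mg/L
Dose 2 (130 mg at t=2 h): 130·exp(−0.34657·11) = 2.873 mg/L
Dose 3 (190 mg at t=4 h): 190·exp(−0.34657·9) = 8.397 mg/L
Dose 4 (95 mg at t=6 h): 95·exp(−0.34657·7) = 8.397 mg/L
Dose 5 (50 mg at t=8 h): 50·exp(−0.34657·5) = 8.839 mg/L
Dose 6 (105 mg at t=10 h): 105·exp(−0.34657·3) = 37.123 mg/L
Dose 7 (70 mg at t=12 h): 70·exp(−0.34657·1) = 49.497 mg/L
C(13) = 4.917 + 2.873 + 8.397 + 8.397 + 8.839 + 37.123 + 49.497 = 120.042 mg/L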